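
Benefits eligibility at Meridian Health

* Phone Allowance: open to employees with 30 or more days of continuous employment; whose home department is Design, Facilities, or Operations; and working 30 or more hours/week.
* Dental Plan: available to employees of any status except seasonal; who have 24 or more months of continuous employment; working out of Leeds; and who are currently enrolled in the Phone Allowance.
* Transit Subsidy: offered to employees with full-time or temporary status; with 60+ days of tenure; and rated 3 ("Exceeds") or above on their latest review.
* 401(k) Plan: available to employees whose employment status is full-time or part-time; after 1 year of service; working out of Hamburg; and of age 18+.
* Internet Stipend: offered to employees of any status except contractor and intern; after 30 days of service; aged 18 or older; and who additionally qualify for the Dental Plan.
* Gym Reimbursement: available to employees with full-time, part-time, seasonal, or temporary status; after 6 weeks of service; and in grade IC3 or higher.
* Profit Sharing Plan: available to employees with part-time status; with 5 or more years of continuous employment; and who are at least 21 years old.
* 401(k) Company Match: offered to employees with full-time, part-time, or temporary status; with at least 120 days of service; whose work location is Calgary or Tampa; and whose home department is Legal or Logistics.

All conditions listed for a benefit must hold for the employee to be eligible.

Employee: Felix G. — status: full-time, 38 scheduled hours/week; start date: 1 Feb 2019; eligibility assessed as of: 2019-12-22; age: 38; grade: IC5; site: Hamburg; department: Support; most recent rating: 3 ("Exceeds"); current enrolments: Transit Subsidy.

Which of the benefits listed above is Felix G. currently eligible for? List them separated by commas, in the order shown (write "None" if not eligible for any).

Service from 1 Feb 2019 to 2019-12-22: 324 days.
Phone Allowance — service 324 days ≥ 30 days ✓; dept Support ✗ → not eligible.
Dental Plan — status full-time ✓ (not excluded); service 324 days < 24 months (≈720 days) ✗ → not eligible.
Transit Subsidy — status full-time ✓; service 324 days ≥ 60 days ✓; rating 3 ≥ 3 ✓ → eligible.
401(k) Plan — status full-time ✓; service 324 days < 1 year (≈365 days) ✗ → not eligible.
Internet Stipend — status full-time ✓ (not excluded); service 324 days ≥ 30 days ✓; age 38 ≥ 18 ✓; not eligible for Dental Plan ✗ → not eligible.
Gym Reimbursement — status full-time ✓; service 324 days ≥ 6 weeks (≈42 days) ✓; grade IC5 ≥ IC3 ✓ → eligible.
Profit Sharing Plan — status full-time ✗ (requires part-time) → not eligible.
401(k) Company Match — status full-time ✓; service 324 days ≥ 120 days ✓; site Hamburg ✗ (not Calgary or Tampa) → not eligible.

Transit Subsidy, Gym Reimbursement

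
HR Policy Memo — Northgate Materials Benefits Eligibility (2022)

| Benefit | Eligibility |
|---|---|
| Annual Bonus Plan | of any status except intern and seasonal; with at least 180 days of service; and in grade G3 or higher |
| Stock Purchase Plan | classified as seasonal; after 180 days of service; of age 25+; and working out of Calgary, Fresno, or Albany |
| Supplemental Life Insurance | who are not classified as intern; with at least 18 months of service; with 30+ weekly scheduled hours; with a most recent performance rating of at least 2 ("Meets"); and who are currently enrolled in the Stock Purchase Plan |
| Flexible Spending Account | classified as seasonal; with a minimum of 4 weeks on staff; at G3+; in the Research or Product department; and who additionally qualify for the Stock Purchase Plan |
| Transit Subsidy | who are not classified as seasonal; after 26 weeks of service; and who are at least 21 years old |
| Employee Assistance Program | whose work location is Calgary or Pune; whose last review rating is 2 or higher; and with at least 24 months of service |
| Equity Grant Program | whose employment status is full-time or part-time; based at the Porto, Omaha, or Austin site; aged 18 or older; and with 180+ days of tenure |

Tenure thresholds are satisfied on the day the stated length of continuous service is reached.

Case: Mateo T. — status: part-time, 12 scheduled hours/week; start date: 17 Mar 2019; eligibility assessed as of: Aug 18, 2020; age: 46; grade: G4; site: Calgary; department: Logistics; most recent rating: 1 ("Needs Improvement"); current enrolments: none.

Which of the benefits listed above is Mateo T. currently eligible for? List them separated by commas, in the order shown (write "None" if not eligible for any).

Service from 17 Mar 2019 to Aug 18, 2020: 520 days.
Annual Bonus Plan — status part-time ✓ (not excluded); service 520 days ≥ 180 days ✓; grade G4 ≥ G3 ✓ → eligible.
Stock Purchase Plan — status part-time ✗ (requires seasonal) → not eligible.
Supplemental Life Insurance — status part-time ✓ (not excluded); service 520 days < 18 months (≈540 days) ✗ → not eligible.
Flexible Spending Account — status part-time ✗ (requires seasonal) → not eligible.
Transit Subsidy — status part-time ✓ (not excluded); service 520 days ≥ 26 weeks (≈182 days) ✓; age 46 ≥ 21 ✓ → eligible.
Employee Assistance Program — site Calgary ✓; rating 1 < 2 ✗ → not eligible.
Equity Grant Program — status part-time ✓; site Calgary ✗ (not Porto, Omaha, or Austin) → not eligible.

Annual Bonus Plan, Transit Subsidy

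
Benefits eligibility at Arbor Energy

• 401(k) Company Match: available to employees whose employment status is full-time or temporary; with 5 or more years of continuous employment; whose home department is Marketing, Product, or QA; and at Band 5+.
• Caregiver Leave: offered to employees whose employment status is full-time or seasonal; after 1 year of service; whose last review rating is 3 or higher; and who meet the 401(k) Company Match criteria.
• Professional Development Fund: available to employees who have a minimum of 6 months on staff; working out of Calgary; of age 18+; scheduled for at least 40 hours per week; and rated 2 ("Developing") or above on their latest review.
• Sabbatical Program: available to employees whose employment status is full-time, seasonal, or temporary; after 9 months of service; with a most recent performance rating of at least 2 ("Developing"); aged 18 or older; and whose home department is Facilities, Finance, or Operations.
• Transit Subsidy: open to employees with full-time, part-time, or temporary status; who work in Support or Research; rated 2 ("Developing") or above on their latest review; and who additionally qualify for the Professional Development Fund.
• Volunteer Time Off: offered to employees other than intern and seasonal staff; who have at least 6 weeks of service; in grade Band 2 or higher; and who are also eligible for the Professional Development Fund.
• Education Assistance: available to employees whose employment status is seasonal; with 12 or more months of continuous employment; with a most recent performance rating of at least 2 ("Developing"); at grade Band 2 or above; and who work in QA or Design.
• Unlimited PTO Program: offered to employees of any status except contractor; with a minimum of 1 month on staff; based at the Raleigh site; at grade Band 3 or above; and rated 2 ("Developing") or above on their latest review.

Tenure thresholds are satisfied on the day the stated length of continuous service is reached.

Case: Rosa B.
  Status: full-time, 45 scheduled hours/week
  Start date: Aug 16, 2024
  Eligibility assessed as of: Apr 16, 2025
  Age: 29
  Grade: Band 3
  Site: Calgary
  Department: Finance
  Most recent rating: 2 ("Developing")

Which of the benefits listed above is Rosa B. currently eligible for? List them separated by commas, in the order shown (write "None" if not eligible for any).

Service from Aug 16, 2024 to Apr 16, 2025: 243 days.
401(k) Company Match — status full-time ✓; service 243 days < 5 years (≈1825 days) ✗ → not eligible.
Caregiver Leave — status full-time ✓; service 243 days < 1 year (≈365 days) ✗ → not eligible.
Professional Development Fund — service 243 days ≥ 6 months (≈180 days) ✓; site Calgary ✓; age 29 ≥ 18 ✓; 45 hrs/wk ≥ 40 ✓; rating 2 ≥ 2 ✓ → eligible.
Sabbatical Program — status full-time ✓; service 243 days < 9 months (≈270 days) ✗ → not eligible.
Transit Subsidy — status full-time ✓; dept Finance ✗ → not eligible.
Volunteer Time Off — status full-time ✓ (not excluded); service 243 days ≥ 6 weeks (≈42 days) ✓; grade Band 3 ≥ Band 2 ✓; eligible for Professional Development Fund ✓ → eligible.
Education Assistance — status full-time ✗ (requires seasonal) → not eligible.
Unlimited PTO Program — status full-time ✓ (not excluded); service 243 days ≥ 1 month (≈30 days) ✓; site Calgary ✗ (not Raleigh) → not eligible.

Professional Development Fund, Volunteer Time Off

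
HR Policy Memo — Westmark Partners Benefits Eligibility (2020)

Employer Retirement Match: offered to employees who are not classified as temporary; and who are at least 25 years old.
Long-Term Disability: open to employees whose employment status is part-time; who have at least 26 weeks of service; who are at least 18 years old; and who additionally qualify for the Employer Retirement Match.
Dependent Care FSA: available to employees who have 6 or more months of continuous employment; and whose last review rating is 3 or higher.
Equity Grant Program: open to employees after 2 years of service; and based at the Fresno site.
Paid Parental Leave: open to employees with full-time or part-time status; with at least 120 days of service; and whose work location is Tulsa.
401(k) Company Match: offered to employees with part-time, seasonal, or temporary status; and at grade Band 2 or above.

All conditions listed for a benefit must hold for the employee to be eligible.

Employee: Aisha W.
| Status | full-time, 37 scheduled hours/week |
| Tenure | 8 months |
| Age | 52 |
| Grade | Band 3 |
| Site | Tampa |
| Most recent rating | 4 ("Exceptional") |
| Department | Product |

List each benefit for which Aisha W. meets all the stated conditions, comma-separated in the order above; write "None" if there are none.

Employer Retirement Match — status full-time ✓ (not excluded); age 52 ≥ 25 ✓ → eligible.
Long-Term Disability — status full-time ✗ (requires part-time) → not eligible.
Dependent Care FSA — service 8 months ≥ 6 months ✓; rating 4 ≥ 3 ✓ → eligible.
Equity Grant Program — service 8 months < 2 years (≈730 days) ✗ → not eligible.
Paid Parental Leave — status full-time ✓; service 8 months ≥ 120 days ✓; site Tampa ✗ (not Tulsa) → not eligible.
401(k) Company Match — status full-time ✗ (requires part-time, seasonal, or temporary) → not eligible.

Employer Retirement Match, Dependent Care FSA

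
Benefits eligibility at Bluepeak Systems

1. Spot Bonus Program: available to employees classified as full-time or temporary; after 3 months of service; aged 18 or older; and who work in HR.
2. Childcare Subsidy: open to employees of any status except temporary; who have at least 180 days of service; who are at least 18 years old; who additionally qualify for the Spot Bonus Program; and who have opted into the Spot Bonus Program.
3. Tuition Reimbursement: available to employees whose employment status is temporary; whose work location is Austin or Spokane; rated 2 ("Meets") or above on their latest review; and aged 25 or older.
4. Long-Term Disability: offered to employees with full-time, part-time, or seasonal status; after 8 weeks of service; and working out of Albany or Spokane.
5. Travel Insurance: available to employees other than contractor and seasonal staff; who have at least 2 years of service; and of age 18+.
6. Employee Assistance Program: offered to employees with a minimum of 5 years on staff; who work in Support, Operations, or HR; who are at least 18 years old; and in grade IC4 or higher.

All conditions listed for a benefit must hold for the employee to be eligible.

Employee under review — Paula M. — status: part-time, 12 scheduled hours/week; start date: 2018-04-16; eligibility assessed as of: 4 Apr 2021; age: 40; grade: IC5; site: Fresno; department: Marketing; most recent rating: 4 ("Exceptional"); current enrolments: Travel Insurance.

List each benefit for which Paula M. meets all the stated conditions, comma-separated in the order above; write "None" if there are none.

Travel Insurance

Service from 2018-04-16 to 4 Apr 2021: 1084 days.
Spot Bonus Program — status part-time ✗ (requires full-time or temporary) → not eligible.
Childcare Subsidy — status part-time ✓ (not excluded); service 1084 days ≥ 180 days ✓; age 40 ≥ 18 ✓; not eligible for Spot Bonus Program ✗ → not eligible.
Tuition Reimbursement — status part-time ✗ (requires temporary) → not eligible.
Long-Term Disability — status part-time ✓; service 1084 days ≥ 8 weeks (≈56 days) ✓; site Fresno ✗ (not Albany or Spokane) → not eligible.
Travel Insurance — status part-time ✓ (not excluded); service 1084 days ≥ 2 years (≈730 days) ✓; age 40 ≥ 18 ✓ → eligible.
Employee Assistance Program — service 1084 days < 5 years (≈1825 days) ✗ → not eligible.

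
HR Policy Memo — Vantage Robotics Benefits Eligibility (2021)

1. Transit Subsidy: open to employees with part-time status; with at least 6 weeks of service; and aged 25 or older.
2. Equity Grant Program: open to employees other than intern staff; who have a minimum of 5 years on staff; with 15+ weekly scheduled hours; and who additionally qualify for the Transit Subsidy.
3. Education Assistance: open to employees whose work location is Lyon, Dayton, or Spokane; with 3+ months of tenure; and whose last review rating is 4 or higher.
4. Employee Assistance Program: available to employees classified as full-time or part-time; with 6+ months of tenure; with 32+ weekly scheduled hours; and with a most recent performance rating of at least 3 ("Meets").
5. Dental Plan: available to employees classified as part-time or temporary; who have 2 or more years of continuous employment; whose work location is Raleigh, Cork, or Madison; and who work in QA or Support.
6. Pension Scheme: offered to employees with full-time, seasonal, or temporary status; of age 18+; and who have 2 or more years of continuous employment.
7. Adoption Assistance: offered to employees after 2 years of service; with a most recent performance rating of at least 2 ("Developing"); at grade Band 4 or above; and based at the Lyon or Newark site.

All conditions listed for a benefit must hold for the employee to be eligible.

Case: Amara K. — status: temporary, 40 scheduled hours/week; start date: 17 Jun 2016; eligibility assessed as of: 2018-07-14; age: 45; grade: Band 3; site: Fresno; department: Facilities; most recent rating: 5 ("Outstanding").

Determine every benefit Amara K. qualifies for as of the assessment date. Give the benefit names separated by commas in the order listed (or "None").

Service from 17 Jun 2016 to 2018-07-14: 757 days.
Transit Subsidy — status temporary ✗ (requires part-time) → not eligible.
Equity Grant Program — status temporary ✓ (not excluded); service 757 days < 5 years (≈1825 days) ✗ → not eligible.
Education Assistance — site Fresno ✗ (not Lyon, Dayton, or Spokane) → not eligible.
Employee Assistance Program — status temporary ✗ (requires full-time or part-time) → not eligible.
Dental Plan — status temporary ✓; service 757 days ≥ 2 years (≈730 days) ✓; site Fresno ✗ (not Raleigh, Cork, or Madison) → not eligible.
Pension Scheme — status temporary ✓; age 45 ≥ 18 ✓; service 757 days ≥ 2 years (≈730 days) ✓ → eligible.
Adoption Assistance — service 757 days ≥ 2 years (≈730 days) ✓; rating 5 ≥ 2 ✓; grade Band 3 < Band 4 ✗ → not eligible.

Pension Scheme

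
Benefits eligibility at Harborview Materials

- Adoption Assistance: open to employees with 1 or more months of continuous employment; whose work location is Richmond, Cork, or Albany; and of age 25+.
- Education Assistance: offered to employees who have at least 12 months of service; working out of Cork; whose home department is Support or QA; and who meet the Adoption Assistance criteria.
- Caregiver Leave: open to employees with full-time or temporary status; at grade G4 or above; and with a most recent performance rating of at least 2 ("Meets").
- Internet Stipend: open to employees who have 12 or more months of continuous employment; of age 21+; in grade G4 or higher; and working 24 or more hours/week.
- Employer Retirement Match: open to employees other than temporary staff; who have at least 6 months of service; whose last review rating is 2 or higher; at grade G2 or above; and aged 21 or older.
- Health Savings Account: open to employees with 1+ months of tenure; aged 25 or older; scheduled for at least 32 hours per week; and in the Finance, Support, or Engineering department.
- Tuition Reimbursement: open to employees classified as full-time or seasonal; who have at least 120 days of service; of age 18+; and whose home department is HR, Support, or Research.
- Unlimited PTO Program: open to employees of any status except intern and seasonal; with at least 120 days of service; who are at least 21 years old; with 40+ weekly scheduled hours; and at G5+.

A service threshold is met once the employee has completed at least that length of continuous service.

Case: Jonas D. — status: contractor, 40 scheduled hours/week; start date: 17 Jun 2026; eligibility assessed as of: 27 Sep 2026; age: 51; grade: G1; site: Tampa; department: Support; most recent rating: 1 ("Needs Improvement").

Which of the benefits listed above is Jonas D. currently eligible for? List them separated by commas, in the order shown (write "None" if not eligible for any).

Health Savings Account

Service from 17 Jun 2026 to 27 Sep 2026: 102 days.
Adoption Assistance — service 102 days ≥ 1 month (≈30 days) ✓; site Tampa ✗ (not Richmond, Cork, or Albany) → not eligible.
Education Assistance — service 102 days < 12 months (≈360 days) ✗ → not eligible.
Caregiver Leave — status contractor ✗ (requires full-time or temporary) → not eligible.
Internet Stipend — service 102 days < 12 months (≈360 days) ✗ → not eligible.
Employer Retirement Match — status contractor ✓ (not excluded); service 102 days < 6 months (≈180 days) ✗ → not eligible.
Health Savings Account — service 102 days ≥ 1 month (≈30 days) ✓; age 51 ≥ 25 ✓; 40 hrs/wk ≥ 32 ✓; dept Support ✓ → eligible.
Tuition Reimbursement — status contractor ✗ (requires full-time or seasonal) → not eligible.
Unlimited PTO Program — status contractor ✓ (not excluded); service 102 days < 120 days ✗ → not eligible.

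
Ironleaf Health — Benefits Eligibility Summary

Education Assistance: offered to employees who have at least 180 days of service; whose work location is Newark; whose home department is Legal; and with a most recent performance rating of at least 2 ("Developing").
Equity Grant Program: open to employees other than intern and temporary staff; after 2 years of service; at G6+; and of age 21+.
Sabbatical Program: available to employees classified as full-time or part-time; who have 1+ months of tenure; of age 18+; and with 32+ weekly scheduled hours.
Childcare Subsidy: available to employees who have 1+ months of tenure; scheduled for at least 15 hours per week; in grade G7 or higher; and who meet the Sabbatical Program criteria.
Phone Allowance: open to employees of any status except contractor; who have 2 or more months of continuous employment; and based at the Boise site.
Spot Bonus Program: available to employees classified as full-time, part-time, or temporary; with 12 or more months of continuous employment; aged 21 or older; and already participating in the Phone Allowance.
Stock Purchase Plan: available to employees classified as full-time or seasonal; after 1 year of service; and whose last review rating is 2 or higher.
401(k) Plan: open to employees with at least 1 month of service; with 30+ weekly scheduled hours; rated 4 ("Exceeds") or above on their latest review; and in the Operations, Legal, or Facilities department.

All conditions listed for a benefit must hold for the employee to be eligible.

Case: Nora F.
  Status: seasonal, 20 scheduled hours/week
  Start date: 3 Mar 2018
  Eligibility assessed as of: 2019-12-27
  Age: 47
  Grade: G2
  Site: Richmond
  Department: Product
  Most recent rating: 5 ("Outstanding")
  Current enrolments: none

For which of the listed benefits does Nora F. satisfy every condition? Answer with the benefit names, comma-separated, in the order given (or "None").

Service from 3 Mar 2018 to 2019-12-27: 664 days.
Education Assistance — service 664 days ≥ 180 days ✓; site Richmond ✗ (not Newark) → not eligible.
Equity Grant Program — status seasonal ✓ (not excluded); service 664 days < 2 years (≈730 days) ✗ → not eligible.
Sabbatical Program — status seasonal ✗ (requires full-time or part-time) → not eligible.
Childcare Subsidy — service 664 days ≥ 1 month (≈30 days) ✓; 20 hrs/wk ≥ 15 ✓; grade G2 < G7 ✗ → not eligible.
Phone Allowance — status seasonal ✓ (not excluded); service 664 days ≥ 2 months (≈60 days) ✓; site Richmond ✗ (not Boise) → not eligible.
Spot Bonus Program — status seasonal ✗ (requires full-time, part-time, or temporary) → not eligible.
Stock Purchase Plan — status seasonal ✓; service 664 days ≥ 1 year (≈365 days) ✓; rating 5 ≥ 2 ✓ → eligible.
401(k) Plan — service 664 days ≥ 1 month (≈30 days) ✓; 20 hrs/wk < 30 ✗ → not eligible.

Stock Purchase Plan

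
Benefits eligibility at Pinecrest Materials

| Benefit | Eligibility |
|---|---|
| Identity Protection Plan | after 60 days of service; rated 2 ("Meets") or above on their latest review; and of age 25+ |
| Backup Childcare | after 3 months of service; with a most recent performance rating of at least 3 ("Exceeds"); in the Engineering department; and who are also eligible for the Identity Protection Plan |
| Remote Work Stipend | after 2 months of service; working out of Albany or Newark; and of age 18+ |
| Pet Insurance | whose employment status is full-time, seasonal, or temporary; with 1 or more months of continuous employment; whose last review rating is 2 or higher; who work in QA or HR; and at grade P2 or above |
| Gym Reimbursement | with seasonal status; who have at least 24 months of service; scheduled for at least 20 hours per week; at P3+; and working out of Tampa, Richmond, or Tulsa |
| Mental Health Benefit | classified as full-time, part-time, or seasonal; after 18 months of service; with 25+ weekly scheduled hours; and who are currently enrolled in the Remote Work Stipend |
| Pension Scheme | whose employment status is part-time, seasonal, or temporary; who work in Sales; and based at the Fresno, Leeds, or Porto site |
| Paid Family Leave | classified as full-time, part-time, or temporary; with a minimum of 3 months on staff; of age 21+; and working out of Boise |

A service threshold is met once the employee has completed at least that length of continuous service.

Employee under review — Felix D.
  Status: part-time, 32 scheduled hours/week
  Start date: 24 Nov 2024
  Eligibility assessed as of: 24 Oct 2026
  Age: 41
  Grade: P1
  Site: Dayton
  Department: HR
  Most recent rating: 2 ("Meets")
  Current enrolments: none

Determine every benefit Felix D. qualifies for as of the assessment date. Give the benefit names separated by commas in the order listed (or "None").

Identity Protection Plan

Service from 24 Nov 2024 to 24 Oct 2026: 699 days.
Identity Protection Plan — service 699 days ≥ 60 days ✓; rating 2 ≥ 2 ✓; age 41 ≥ 25 ✓ → eligible.
Backup Childcare — service 699 days ≥ 3 months (≈90 days) ✓; rating 2 < 3 ✗ → not eligible.
Remote Work Stipend — service 699 days ≥ 2 months (≈60 days) ✓; site Dayton ✗ (not Albany or Newark) → not eligible.
Pet Insurance — status part-time ✗ (requires full-time, seasonal, or temporary) → not eligible.
Gym Reimbursement — status part-time ✗ (requires seasonal) → not eligible.
Mental Health Benefit — status part-time ✓; service 699 days ≥ 18 months (≈540 days) ✓; 32 hrs/wk ≥ 25 ✓; not enrolled in Remote Work Stipend ✗ → not eligible.
Pension Scheme — status part-time ✓; dept HR ✗ → not eligible.
Paid Family Leave — status part-time ✓; service 699 days ≥ 3 months (≈90 days) ✓; age 41 ≥ 21 ✓; site Dayton ✗ (not Boise) → not eligible.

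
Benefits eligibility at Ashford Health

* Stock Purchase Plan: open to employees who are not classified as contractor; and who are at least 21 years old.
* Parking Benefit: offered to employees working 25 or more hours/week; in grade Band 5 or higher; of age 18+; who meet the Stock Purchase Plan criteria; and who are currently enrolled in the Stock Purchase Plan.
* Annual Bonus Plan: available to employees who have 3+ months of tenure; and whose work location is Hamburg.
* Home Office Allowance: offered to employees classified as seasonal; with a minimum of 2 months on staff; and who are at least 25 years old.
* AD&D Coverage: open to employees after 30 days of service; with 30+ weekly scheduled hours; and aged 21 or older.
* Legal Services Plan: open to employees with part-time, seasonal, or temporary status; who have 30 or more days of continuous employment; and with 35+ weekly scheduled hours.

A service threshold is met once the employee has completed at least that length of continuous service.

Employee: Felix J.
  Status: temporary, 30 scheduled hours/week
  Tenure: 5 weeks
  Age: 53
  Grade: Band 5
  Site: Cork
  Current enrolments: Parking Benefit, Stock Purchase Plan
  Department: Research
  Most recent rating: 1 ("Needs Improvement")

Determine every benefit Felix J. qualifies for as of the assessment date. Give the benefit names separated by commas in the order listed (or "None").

Stock Purchase Plan, Parking Benefit, AD&D Coverage

Stock Purchase Plan — status temporary ✓ (not excluded); age 53 ≥ 21 ✓ → eligible.
Parking Benefit — 30 hrs/wk ≥ 25 ✓; grade Band 5 ≥ Band 5 ✓; age 53 ≥ 18 ✓; eligible for Stock Purchase Plan ✓; enrolled in Stock Purchase Plan ✓ → eligible.
Annual Bonus Plan — service 5 weeks < 3 months (≈90 days) ✗ → not eligible.
Home Office Allowance — status temporary ✗ (requires seasonal) → not eligible.
AD&D Coverage — service 5 weeks ≥ 30 days ✓; 30 hrs/wk ≥ 30 ✓; age 53 ≥ 21 ✓ → eligible.
Legal Services Plan — status temporary ✓; service 5 weeks ≥ 30 days ✓; 30 hrs/wk < 35 ✗ → not eligible.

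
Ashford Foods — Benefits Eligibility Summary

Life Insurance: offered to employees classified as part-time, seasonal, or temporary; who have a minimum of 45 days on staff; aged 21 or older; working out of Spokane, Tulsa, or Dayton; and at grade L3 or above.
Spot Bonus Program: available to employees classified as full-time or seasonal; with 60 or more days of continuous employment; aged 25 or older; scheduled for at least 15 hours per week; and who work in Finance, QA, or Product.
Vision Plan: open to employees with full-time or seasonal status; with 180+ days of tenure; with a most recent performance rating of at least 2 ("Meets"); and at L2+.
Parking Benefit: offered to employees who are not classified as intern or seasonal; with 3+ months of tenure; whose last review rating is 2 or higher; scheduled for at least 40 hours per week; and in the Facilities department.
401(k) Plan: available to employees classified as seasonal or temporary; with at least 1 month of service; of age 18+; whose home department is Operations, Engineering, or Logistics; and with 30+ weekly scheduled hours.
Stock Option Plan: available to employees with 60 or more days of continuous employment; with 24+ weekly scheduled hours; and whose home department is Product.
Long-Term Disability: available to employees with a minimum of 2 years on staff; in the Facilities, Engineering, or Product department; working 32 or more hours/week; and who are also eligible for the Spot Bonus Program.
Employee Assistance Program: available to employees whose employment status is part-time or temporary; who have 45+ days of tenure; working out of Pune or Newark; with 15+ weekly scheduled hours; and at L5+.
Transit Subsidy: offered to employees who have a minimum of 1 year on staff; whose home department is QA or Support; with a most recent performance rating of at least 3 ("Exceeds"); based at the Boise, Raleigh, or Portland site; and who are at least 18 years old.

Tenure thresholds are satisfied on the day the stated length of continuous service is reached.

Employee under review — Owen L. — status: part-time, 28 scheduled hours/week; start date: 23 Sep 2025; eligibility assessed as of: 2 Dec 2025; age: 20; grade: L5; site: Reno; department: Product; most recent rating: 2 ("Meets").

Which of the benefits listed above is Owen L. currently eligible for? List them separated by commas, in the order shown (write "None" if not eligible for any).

Stock Option Plan

Service from 23 Sep 2025 to 2 Dec 2025: 70 days.
Life Insurance — status part-time ✓; service 70 days ≥ 45 days ✓; age 20 < 21 ✗ → not eligible.
Spot Bonus Program — status part-time ✗ (requires full-time or seasonal) → not eligible.
Vision Plan — status part-time ✗ (requires full-time or seasonal) → not eligible.
Parking Benefit — status part-time ✓ (not excluded); service 70 days < 3 months (≈90 days) ✗ → not eligible.
401(k) Plan — status part-time ✗ (requires seasonal or temporary) → not eligible.
Stock Option Plan — service 70 days ≥ 60 days ✓; 28 hrs/wk ≥ 24 ✓; dept Product ✓ → eligible.
Long-Term Disability — service 70 days < 2 years (≈730 days) ✗ → not eligible.
Employee Assistance Program — status part-time ✓; service 70 days ≥ 45 days ✓; site Reno ✗ (not Pune or Newark) → not eligible.
Transit Subsidy — service 70 days < 1 year (≈365 days) ✗ → not eligible.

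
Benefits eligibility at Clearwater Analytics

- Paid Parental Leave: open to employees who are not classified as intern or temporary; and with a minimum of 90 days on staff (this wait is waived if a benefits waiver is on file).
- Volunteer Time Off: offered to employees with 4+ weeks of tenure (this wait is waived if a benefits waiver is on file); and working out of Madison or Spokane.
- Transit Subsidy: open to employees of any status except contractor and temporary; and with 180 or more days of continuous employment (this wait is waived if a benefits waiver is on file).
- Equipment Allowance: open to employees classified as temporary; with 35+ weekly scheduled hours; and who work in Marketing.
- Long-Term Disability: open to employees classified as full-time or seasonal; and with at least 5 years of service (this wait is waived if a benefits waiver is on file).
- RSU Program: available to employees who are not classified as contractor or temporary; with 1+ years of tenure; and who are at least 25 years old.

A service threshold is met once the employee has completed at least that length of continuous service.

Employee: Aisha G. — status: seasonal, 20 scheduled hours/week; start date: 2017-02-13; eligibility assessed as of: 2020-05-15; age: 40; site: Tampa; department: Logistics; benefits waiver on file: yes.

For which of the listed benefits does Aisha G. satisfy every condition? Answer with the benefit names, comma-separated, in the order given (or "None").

Service from 2017-02-13 to 2020-05-15: 1187 days.
Paid Parental Leave — status seasonal ✓ (not excluded); benefits waiver on file ✓ → eligible.
Volunteer Time Off — benefits waiver on file ✓; site Tampa ✗ (not Madison or Spokane) → not eligible.
Transit Subsidy — status seasonal ✓ (not excluded); benefits waiver on file ✓ → eligible.
Equipment Allowance — status seasonal ✗ (requires temporary) → not eligible.
Long-Term Disability — status seasonal ✓; benefits waiver on file ✓ → eligible.
RSU Program — status seasonal ✓ (not excluded); service 1187 days ≥ 1 year (≈365 days) ✓; age 40 ≥ 25 ✓ → eligible.

Paid Parental Leave, Transit Subsidy, Long-Term Disability, RSU Program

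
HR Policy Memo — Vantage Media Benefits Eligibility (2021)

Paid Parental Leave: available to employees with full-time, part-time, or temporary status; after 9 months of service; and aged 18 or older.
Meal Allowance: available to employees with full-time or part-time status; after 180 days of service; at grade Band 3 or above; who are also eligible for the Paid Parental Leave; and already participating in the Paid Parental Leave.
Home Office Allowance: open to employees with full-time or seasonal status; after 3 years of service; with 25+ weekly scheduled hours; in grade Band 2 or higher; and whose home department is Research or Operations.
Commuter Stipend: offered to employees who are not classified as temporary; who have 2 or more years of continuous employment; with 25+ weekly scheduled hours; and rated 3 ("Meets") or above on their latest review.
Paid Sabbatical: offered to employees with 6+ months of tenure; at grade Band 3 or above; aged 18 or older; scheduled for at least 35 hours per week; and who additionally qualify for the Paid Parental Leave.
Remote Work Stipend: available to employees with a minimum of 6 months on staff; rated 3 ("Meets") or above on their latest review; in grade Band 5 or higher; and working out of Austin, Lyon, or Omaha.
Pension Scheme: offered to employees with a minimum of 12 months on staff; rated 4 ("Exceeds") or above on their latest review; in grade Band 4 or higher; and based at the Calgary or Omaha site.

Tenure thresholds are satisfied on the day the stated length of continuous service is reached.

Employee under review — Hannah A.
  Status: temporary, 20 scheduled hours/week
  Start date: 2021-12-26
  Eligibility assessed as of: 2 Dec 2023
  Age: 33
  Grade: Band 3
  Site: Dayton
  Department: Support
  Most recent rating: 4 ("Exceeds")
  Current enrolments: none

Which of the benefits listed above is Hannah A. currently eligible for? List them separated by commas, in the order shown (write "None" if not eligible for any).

Paid Parental Leave

Service from 2021-12-26 to 2 Dec 2023: 706 days.
Paid Parental Leave — status temporary ✓; service 706 days ≥ 9 months (≈270 days) ✓; age 33 ≥ 18 ✓ → eligible.
Meal Allowance — status temporary ✗ (requires full-time or part-time) → not eligible.
Home Office Allowance — status temporary ✗ (requires full-time or seasonal) → not eligible.
Commuter Stipend — status temporary ✗ (excluded) → not eligible.
Paid Sabbatical — service 706 days ≥ 6 months (≈180 days) ✓; grade Band 3 ≥ Band 3 ✓; age 33 ≥ 18 ✓; 20 hrs/wk < 35 ✗ → not eligible.
Remote Work Stipend — service 706 days ≥ 6 months (≈180 days) ✓; rating 4 ≥ 3 ✓; grade Band 3 < Band 5 ✗ → not eligible.
Pension Scheme — service 706 days ≥ 12 months (≈360 days) ✓; rating 4 ≥ 4 ✓; grade Band 3 < Band 4 ✗ → not eligible.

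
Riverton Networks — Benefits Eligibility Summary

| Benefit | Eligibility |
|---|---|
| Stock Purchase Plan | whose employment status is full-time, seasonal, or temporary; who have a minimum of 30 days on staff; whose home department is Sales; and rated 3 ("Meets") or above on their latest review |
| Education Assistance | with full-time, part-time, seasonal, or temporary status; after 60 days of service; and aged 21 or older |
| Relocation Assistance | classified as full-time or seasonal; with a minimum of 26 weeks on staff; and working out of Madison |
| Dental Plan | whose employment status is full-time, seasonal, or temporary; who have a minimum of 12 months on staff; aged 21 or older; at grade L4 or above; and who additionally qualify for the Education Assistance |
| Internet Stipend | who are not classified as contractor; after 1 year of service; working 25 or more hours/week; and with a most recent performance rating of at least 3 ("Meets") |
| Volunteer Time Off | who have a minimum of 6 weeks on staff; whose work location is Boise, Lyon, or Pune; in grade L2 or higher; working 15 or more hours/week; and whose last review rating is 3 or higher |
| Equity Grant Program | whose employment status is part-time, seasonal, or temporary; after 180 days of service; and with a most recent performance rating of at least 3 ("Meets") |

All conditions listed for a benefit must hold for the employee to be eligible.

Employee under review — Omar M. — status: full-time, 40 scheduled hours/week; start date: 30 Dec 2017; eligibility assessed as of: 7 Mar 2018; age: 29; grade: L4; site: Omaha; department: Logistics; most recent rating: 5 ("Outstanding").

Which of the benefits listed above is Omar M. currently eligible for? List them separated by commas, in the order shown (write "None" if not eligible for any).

Service from 30 Dec 2017 to 7 Mar 2018: 67 days.
Stock Purchase Plan — status full-time ✓; service 67 days ≥ 30 days ✓; dept Logistics ✗ → not eligible.
Education Assistance — status full-time ✓; service 67 days ≥ 60 days ✓; age 29 ≥ 21 ✓ → eligible.
Relocation Assistance — status full-time ✓; service 67 days < 26 weeks (≈182 days) ✗ → not eligible.
Dental Plan — status full-time ✓; service 67 days < 12 months (≈360 days) ✗ → not eligible.
Internet Stipend — status full-time ✓ (not excluded); service 67 days < 1 year (≈365 days) ✗ → not eligible.
Volunteer Time Off — service 67 days ≥ 6 weeks (≈42 days) ✓; site Omaha ✗ (not Boise, Lyon, or Pune) → not eligible.
Equity Grant Program — status full-time ✗ (requires part-time, seasonal, or temporary) → not eligible.

Education Assistance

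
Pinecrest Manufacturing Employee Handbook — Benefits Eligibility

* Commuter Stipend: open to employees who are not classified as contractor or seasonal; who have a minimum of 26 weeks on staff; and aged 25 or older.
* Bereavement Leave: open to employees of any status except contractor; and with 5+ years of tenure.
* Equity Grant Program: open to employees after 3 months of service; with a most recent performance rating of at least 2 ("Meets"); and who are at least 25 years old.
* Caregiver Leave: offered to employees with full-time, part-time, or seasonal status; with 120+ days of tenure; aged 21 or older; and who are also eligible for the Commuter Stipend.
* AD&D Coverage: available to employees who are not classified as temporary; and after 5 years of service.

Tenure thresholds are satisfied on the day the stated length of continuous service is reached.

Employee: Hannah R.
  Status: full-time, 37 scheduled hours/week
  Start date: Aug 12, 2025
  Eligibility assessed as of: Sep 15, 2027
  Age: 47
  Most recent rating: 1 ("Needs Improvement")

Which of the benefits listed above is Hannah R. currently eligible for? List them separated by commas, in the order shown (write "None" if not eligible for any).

Service from Aug 12, 2025 to Sep 15, 2027: 764 days.
Commuter Stipend — status full-time ✓ (not excluded); service 764 days ≥ 26 weeks (≈182 days) ✓; age 47 ≥ 25 ✓ → eligible.
Bereavement Leave — status full-time ✓ (not excluded); service 764 days < 5 years (≈1825 days) ✗ → not eligible.
Equity Grant Program — service 764 days ≥ 3 months (≈90 days) ✓; rating 1 < 2 ✗ → not eligible.
Caregiver Leave — status full-time ✓; service 764 days ≥ 120 days ✓; age 47 ≥ 21 ✓; eligible for Commuter Stipend ✓ → eligible.
AD&D Coverage — status full-time ✓ (not excluded); service 764 days < 5 years (≈1825 days) ✗ → not eligible.

Commuter Stipend, Caregiver Leave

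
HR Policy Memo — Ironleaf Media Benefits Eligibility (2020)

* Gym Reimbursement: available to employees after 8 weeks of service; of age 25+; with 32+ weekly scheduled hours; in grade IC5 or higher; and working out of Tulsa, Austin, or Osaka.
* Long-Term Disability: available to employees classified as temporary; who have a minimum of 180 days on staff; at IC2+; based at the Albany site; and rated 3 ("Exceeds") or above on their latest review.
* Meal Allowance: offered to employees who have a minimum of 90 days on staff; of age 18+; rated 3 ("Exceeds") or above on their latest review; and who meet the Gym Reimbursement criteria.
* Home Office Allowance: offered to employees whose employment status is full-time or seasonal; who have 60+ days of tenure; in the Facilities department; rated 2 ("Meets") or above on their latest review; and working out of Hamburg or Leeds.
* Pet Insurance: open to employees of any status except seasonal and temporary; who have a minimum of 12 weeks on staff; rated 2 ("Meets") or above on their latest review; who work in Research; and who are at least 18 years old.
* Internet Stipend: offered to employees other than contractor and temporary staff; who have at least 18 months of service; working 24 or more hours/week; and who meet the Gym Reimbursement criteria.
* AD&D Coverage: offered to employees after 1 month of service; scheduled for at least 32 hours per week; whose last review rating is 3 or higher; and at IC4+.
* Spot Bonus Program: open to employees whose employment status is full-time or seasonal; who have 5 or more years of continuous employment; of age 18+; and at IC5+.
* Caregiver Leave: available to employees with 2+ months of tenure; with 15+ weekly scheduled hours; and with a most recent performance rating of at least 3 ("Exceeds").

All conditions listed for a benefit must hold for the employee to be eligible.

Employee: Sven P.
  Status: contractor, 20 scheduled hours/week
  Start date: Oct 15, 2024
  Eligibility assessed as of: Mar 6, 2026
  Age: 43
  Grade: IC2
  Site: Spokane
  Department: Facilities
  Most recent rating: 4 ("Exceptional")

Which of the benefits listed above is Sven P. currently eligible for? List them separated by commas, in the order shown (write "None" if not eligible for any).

Caregiver Leave

Service from Oct 15, 2024 to Mar 6, 2026: 507 days.
Gym Reimbursement — service 507 days ≥ 8 weeks (≈56 days) ✓; age 43 ≥ 25 ✓; 20 hrs/wk < 32 ✗ → not eligible.
Long-Term Disability — status contractor ✗ (requires temporary) → not eligible.
Meal Allowance — service 507 days ≥ 90 days ✓; age 43 ≥ 18 ✓; rating 4 ≥ 3 ✓; not eligible for Gym Reimbursement ✗ → not eligible.
Home Office Allowance — status contractor ✗ (requires full-time or seasonal) → not eligible.
Pet Insurance — status contractor ✓ (not excluded); service 507 days ≥ 12 weeks (≈84 days) ✓; rating 4 ≥ 2 ✓; dept Facilities ✗ → not eligible.
Internet Stipend — status contractor ✗ (excluded) → not eligible.
AD&D Coverage — service 507 days ≥ 1 month (≈30 days) ✓; 20 hrs/wk < 32 ✗ → not eligible.
Spot Bonus Program — status contractor ✗ (requires full-time or seasonal) → not eligible.
Caregiver Leave — service 507 days ≥ 2 months (≈60 days) ✓; 20 hrs/wk ≥ 15 ✓; rating 4 ≥ 3 ✓ → eligible.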